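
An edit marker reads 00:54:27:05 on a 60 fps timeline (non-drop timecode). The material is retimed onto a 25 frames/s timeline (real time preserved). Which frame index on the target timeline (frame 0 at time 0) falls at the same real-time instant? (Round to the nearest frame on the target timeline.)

frame 81677

Source frame index: (0×3600 + 54×60 + 27) × 60 + 5 = 196025.
Real time: 196025 / (60) = 39205/12 s.
Target frame: (39205/12) × (25) = 980125/12 ≈ 81677.083 → 81677.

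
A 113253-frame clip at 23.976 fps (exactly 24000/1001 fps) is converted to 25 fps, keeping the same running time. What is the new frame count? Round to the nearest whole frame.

118090 frames

Frames at target rate = 113253 × (25) / (24000/1001) = 37788751/320 ≈ 118089.847.
Nearest whole frame: 118090.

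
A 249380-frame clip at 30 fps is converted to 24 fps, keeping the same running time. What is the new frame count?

Target frames = source frames × (target rate / source rate) = 249380 × (24)/(30) = 249380 × 4/5 = 199504.

199504 frames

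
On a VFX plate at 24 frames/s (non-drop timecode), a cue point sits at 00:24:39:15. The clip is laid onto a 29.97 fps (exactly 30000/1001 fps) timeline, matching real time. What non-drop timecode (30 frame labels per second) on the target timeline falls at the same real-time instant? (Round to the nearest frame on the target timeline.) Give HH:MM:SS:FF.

00:24:38:04

Source frame index: (0×3600 + 24×60 + 39) × 24 + 15 = 35511.
Real time: 35511 / (24) = 11837/8 s.
Target frame: (11837/8) × (30000/1001) = 6341250/143 ≈ 44344.406 → 44344.
At 30 labels/s: frame 44344 → 00:24:38:04.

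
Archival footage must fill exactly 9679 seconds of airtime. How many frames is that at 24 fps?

Frames = 9679 × 24 = 232296.

232296 frames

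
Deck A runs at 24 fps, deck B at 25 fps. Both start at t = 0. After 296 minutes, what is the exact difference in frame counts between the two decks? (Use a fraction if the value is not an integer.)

296 min = 17760 s.
A emits 24 × 17760 = 426240 frames; B emits 25 × 17760 = 444000.
Difference = 17760 frames; B is ahead of A.

17760 frames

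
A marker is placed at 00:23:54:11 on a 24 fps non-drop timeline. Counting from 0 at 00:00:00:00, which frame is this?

frame 34427

Total seconds to the label: (0 × 3600 + 23 × 60 + 54) = 1434.
Frame index = 1434 × 24 + 11 = 34427.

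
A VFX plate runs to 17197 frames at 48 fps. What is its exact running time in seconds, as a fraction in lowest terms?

Running time = 17197 ÷ (48) = 17197 × 1/48 = 17197/48 s.

17197/48 seconds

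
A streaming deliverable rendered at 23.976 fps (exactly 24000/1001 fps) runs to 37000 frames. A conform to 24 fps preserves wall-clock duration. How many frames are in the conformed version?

Target frames = source frames × (target rate / source rate) = 37000 × (24)/(24000/1001) = 37000 × 1001/1000 = 37037.

37037 frames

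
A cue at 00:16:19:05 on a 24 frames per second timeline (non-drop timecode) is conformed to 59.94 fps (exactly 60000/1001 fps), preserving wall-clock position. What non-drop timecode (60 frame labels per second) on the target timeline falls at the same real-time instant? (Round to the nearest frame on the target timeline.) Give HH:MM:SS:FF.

Source frame index: (0×3600 + 16×60 + 19) × 24 + 5 = 23501.
Real time: 23501 / (24) = 23501/24 s.
Target frame: (23501/24) × (60000/1001) = 58752500/1001 ≈ 58693.806 → 58694.
At 60 labels/s: frame 58694 → 00:16:18:14.

00:16:18:14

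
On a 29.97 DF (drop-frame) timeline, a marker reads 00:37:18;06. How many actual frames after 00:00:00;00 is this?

Complete 10-minute blocks: 3, each 17982 frames → 53946.
Remaining 7 whole minutes in the current block: 1800 + 6 × 1798 = 12588 frames.
Within the current minute: 18 × 30 + 6 − 2 = 544 (labels ;00/;01 skipped at this minute). Total = 53946 + 12588 + 544 = 67078.

67078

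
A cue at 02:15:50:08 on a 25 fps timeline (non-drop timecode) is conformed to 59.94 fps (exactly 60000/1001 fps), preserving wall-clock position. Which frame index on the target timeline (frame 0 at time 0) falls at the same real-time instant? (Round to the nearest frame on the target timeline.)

Source frame index: (2×3600 + 15×60 + 50) × 25 + 8 = 203758.
Real time: 203758 / (25) = 203758/25 s.
Target frame: (203758/25) × (60000/1001) = 489019200/1001 ≈ 488530.669 → 488531.

frame 488531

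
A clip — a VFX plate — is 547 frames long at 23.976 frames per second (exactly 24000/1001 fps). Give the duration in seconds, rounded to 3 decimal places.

22.814 seconds

Running time = 547 × 1001/24000 = 547547/24000 s ≈ 22.814 s.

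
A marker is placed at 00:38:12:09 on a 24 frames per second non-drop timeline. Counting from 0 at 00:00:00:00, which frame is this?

frame 55017

Total seconds to the label: (0 × 3600 + 38 × 60 + 12) = 2292.
Frame index = 2292 × 24 + 9 = 55017.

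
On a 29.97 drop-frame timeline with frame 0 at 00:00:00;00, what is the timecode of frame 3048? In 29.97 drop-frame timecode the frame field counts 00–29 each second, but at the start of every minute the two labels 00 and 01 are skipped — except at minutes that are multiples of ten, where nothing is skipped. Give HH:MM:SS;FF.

Each 10-minute DF block holds 10 × 60 × 30 − 9 × 2 = 17982 frames. 3048 ÷ 17982 → 0 full blocks, remainder 3048.
Within the partial block the first minute is 1800 frames and each further minute 1798, so 1 further minute boundary passed. Total skipped labels = 18 × 0 + 2 × 1 = 2.
Non-drop label index = 3048 + 2 = 3050; at 30 labels/s that is 00:01:41:20, i.e. DF 00:01:41;20.

00:01:41;20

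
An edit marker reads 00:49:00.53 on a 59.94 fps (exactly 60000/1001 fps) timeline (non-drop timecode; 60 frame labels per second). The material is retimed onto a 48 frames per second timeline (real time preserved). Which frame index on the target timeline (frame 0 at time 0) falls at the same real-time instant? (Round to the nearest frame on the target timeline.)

Source frame index: (0×3600 + 49×60 + 0) × 60 + 53 = 176453.
Real time: 176453 / (60000/1001) = 176629453/60000 s.
Target frame: (176629453/60000) × (48) = 176629453/1250 ≈ 141303.562 → 141304.

frame 141304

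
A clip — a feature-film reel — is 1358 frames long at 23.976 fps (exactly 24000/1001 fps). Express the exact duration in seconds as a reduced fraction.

679679/12000 seconds

Running time = 1358 ÷ (24000/1001) = 1358 × 1001/24000 = 679679/12000 s.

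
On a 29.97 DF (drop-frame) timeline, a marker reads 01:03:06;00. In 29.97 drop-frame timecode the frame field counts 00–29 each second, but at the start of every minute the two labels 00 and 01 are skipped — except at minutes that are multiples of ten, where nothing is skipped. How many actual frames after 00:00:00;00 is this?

Complete 10-minute blocks: 6, each 17982 frames → 107892.
Remaining 3 whole minutes in the current block: 1800 + 2 × 1798 = 5396 frames.
Within the current minute: 6 × 30 + 0 − 2 = 178 (labels ;00/;01 skipped at this minute). Total = 107892 + 5396 + 178 = 113466.

113466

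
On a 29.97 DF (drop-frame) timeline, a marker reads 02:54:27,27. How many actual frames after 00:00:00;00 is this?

As if non-drop at 30 labels/s: (2 × 3600 + 54 × 60 + 27) × 30 + 27 = 314037.
Minute boundaries passed: 174; those not divisible by 10: 174 − 17 = 157; dropped labels = 2 × 157 = 314.
Actual frame index = 314037 − 314 = 313723.

313723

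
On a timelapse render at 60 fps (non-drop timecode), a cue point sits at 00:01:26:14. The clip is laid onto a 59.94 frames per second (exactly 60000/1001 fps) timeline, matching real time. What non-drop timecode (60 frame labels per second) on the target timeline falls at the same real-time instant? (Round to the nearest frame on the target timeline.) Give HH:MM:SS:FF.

00:01:26:09

Source frame index: (0×3600 + 1×60 + 26) × 60 + 14 = 5174.
Real time: 5174 / (60) = 2587/30 s.
Target frame: (2587/30) × (60000/1001) = 398000/77 ≈ 5168.831 → 5169.
At 60 labels/s: frame 5169 → 00:01:26:09.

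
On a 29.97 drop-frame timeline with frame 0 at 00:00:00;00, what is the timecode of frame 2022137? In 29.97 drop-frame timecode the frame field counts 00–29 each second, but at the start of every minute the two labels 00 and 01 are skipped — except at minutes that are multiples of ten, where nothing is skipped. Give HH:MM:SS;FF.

Ten DF minutes hold 17982 frames, so frame 2022137 lies in block 112 (frames 2013984–2031965) with 8153 frames into that block.
The block's first minute is 1800 frames and the rest 1798 each; 8153 frames reaches minute 4, so 112 × 18 + 4 × 2 = 2024 labels have been skipped so far.
Adding those back, label number 2022137 + 2024 = 2024161 at 30 labels/s is 67472 s + 1 f = 18 h 44 min 32 s frame 1, i.e. 18:44:32;01.

18:44:32;01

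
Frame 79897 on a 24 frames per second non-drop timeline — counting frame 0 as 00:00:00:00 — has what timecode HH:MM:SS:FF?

00:55:29:01

79897 ÷ 24 = 3329 full seconds, remainder 1 frame.
3329 s = 0 h 55 min 29 s.
Timecode: 00:55:29:01.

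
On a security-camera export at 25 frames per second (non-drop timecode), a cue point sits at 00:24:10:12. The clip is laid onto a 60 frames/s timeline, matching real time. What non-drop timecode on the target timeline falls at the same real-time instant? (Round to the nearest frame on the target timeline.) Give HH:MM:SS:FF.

00:24:10:29

Source frame index: (0×3600 + 24×60 + 10) × 25 + 12 = 36262.
Real time: 36262 / (25) = 36262/25 s.
Target frame: (36262/25) × (60) = 435144/5 ≈ 87028.800 → 87029.
At 60 labels/s: frame 87029 → 00:24:10:29.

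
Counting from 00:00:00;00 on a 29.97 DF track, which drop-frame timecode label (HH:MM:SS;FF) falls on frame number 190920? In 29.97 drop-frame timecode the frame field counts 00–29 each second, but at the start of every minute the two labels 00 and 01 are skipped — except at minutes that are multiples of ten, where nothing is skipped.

01:46:10;12

Each 10-minute DF block holds 10 × 60 × 30 − 9 × 2 = 17982 frames. 190920 ÷ 17982 → 10 full blocks, remainder 11100.
Within the partial block the first minute is 1800 frames and each further minute 1798, so 6 further minute boundaries passed. Total skipped labels = 18 × 10 + 2 × 6 = 192.
Non-drop label index = 190920 + 192 = 191112; at 30 labels/s that is 01:46:10:12, i.e. DF 01:46:10;12.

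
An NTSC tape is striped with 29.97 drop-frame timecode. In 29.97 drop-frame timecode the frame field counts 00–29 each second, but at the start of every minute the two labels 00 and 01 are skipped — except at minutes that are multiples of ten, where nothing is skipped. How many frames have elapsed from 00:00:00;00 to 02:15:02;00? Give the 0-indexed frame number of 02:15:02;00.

As if non-drop at 30 labels/s: (2 × 3600 + 15 × 60 + 2) × 30 + 0 = 243060.
Minute boundaries passed: 135; those not divisible by 10: 135 − 13 = 122; dropped labels = 2 × 122 = 244.
Actual frame index = 243060 − 244 = 242816.

242816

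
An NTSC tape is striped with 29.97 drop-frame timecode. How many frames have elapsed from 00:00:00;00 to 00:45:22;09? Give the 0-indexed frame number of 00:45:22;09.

Complete 10-minute blocks: 4, each 17982 frames → 71928.
Remaining 5 whole minutes in the current block: 1800 + 4 × 1798 = 8992 frames.
Within the current minute: 22 × 30 + 9 − 2 = 667 (labels ;00/;01 skipped at this minute). Total = 71928 + 8992 + 667 = 81587.

81587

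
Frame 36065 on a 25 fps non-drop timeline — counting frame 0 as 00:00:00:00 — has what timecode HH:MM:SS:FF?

36065 ÷ 25 = 1442 full seconds, remainder 15 frames.
1442 s = 0 h 24 min 2 s.
Timecode: 00:24:02:15.

00:24:02:15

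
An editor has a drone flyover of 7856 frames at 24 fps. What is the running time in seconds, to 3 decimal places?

Running time = 7856 × 1/24 = 982/3 s ≈ 327.333 s.

327.333 seconds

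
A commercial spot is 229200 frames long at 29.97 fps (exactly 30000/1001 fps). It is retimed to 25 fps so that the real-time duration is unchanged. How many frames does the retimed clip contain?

191191 frames

Target frames = source frames × (target rate / source rate) = 229200 × (25)/(30000/1001) = 229200 × 1001/1200 = 191191.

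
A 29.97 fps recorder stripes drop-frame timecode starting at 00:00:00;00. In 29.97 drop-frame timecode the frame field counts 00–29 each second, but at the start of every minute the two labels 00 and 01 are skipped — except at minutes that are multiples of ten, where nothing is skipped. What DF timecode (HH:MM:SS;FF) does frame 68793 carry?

Ten DF minutes hold 17982 frames, so frame 68793 lies in block 3 (frames 53946–71927) with 14847 frames into that block.
The block's first minute is 1800 frames and the rest 1798 each; 14847 frames reaches minute 8, so 3 × 18 + 8 × 2 = 70 labels have been skipped so far.
Adding those back, label number 68793 + 70 = 68863 at 30 labels/s is 2295 s + 13 f = 0 h 38 min 15 s frame 13, i.e. 00:38:15;13.

00:38:15;13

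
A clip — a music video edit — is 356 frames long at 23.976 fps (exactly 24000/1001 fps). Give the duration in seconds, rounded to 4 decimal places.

Running time = 356 × 1001/24000 = 89089/6000 s ≈ 14.8482 s.

14.8482 seconds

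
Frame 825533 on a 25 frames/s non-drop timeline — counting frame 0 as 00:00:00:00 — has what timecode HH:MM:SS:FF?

825533 ÷ 25 = 33021 full seconds, remainder 8 frames.
33021 s = 9 h 10 min 21 s.
Timecode: 09:10:21:08.

09:10:21:08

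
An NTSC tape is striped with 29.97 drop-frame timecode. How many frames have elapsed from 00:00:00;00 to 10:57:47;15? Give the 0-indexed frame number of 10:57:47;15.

1182841

As if non-drop at 30 labels/s: (10 × 3600 + 57 × 60 + 47) × 30 + 15 = 1184025.
Minute boundaries passed: 657; those not divisible by 10: 657 − 65 = 592; dropped labels = 2 × 592 = 1184.
Actual frame index = 1184025 − 1184 = 1182841.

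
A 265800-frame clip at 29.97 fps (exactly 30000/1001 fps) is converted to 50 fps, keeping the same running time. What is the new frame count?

Target frames = source frames × (target rate / source rate) = 265800 × (50)/(30000/1001) = 265800 × 1001/600 = 443443.

443443 frames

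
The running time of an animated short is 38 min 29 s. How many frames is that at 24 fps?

38 min 29 s = 2309 s.
Frames = 2309 × 24 = 55416.

55416 frames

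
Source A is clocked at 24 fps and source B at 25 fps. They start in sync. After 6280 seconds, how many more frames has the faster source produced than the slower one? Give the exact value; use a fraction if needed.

6280 frames

A emits 24 × 6280 = 150720 frames; B emits 25 × 6280 = 157000.
Difference = 6280 frames; B is ahead of A.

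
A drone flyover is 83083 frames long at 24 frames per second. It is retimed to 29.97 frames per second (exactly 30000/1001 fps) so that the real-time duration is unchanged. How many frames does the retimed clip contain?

Target frames = source frames × (target rate / source rate) = 83083 × (30000/1001)/(24) = 83083 × 1250/1001 = 103750.

103750 frames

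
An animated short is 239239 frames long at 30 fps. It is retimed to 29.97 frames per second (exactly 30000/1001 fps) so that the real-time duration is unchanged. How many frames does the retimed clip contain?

Target frames = source frames × (target rate / source rate) = 239239 × (30000/1001)/(30) = 239239 × 1000/1001 = 239000.

239000 frames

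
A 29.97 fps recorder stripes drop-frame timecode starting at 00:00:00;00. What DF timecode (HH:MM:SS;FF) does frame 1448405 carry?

Each 10-minute DF block holds 10 × 60 × 30 − 9 × 2 = 17982 frames. 1448405 ÷ 17982 → 80 full blocks, remainder 9845.
Within the partial block the first minute is 1800 frames and each further minute 1798, so 5 further minute boundaries passed. Total skipped labels = 18 × 80 + 2 × 5 = 1450.
Non-drop label index = 1448405 + 1450 = 1449855; at 30 labels/s that is 13:25:28:15, i.e. DF 13:25:28;15.

13:25:28;15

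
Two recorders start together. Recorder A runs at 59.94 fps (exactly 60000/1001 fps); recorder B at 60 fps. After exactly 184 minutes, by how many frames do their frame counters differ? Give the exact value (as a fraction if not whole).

662400/1001 frames

184 min = 11040 s.
A emits 60000/1001 × 11040 = 662400000/1001 frames; B emits 60 × 11040 = 662400.
Difference = 662400/1001 frames (≈ 661.7383); B is ahead of A.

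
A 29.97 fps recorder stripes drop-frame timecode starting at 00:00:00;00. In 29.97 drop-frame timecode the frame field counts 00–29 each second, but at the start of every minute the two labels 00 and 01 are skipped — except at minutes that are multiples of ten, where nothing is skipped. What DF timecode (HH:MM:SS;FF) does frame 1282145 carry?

11:53:00;29

Each 10-minute DF block holds 10 × 60 × 30 − 9 × 2 = 17982 frames. 1282145 ÷ 17982 → 71 full blocks, remainder 5423.
Within the partial block the first minute is 1800 frames and each further minute 1798, so 3 further minute boundaries passed. Total skipped labels = 18 × 71 + 2 × 3 = 1284.
Non-drop label index = 1282145 + 1284 = 1283429; at 30 labels/s that is 11:53:00:29, i.e. DF 11:53:00;29.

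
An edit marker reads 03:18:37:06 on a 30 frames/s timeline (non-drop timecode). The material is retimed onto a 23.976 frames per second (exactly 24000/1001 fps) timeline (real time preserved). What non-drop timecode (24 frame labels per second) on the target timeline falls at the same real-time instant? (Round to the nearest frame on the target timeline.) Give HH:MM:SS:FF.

03:18:25:07

Source frame index: (3×3600 + 18×60 + 37) × 30 + 6 = 357516.
Real time: 357516 / (30) = 59586/5 s.
Target frame: (59586/5) × (24000/1001) = 286012800/1001 ≈ 285727.073 → 285727.
At 24 labels/s: frame 285727 → 03:18:25:07.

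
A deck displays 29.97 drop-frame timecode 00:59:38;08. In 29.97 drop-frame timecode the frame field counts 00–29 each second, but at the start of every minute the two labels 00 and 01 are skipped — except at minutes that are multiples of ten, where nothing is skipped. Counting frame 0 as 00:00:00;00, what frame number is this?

Complete 10-minute blocks: 5, each 17982 frames → 89910.
Remaining 9 whole minutes in the current block: 1800 + 8 × 1798 = 16184 frames.
Within the current minute: 38 × 30 + 8 − 2 = 1146 (labels ;00/;01 skipped at this minute). Total = 89910 + 16184 + 1146 = 107240.

107240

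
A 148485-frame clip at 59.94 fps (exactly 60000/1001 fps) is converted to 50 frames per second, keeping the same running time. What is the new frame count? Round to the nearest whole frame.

123861 frames

Frames at target rate = 148485 × (50) / (60000/1001) = 9908899/80 ≈ 123861.238.
Nearest whole frame: 123861.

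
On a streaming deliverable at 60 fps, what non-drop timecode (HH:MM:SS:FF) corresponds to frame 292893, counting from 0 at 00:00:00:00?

292893 ÷ 60 = 4881 full seconds, remainder 33 frames.
4881 s = 1 h 21 min 21 s.
Timecode: 01:21:21:33.

01:21:21:33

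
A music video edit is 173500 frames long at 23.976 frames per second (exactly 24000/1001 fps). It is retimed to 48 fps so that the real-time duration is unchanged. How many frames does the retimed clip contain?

347347 frames

Target frames = source frames × (target rate / source rate) = 173500 × (48)/(24000/1001) = 173500 × 1001/500 = 347347.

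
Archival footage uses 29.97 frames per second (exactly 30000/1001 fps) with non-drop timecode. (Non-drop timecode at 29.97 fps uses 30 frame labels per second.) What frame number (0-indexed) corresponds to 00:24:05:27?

Total seconds to the label: (0 × 3600 + 24 × 60 + 5) = 1445.
Frame index = 1445 × 30 + 27 = 43377.

frame 43377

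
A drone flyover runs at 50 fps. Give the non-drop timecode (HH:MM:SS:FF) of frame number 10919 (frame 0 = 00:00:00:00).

00:03:38:19

10919 ÷ 50 = 218 full seconds, remainder 19 frames.
218 s = 0 h 3 min 38 s.
Timecode: 00:03:38:19.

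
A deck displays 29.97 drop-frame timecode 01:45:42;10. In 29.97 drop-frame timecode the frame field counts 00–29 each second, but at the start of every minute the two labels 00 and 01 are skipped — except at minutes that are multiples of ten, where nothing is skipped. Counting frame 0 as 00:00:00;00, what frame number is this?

190080

Complete 10-minute blocks: 10, each 17982 frames → 179820.
Remaining 5 whole minutes in the current block: 1800 + 4 × 1798 = 8992 frames.
Within the current minute: 42 × 30 + 10 − 2 = 1268 (labels ;00/;01 skipped at this minute). Total = 179820 + 8992 + 1268 = 190080.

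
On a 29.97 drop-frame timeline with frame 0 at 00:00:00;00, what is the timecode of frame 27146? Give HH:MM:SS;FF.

00:15:05;24

Each 10-minute DF block holds 10 × 60 × 30 − 9 × 2 = 17982 frames. 27146 ÷ 17982 → 1 full block, remainder 9164.
Within the partial block the first minute is 1800 frames and each further minute 1798, so 5 further minute boundaries passed. Total skipped labels = 18 × 1 + 2 × 5 = 28.
Non-drop label index = 27146 + 28 = 27174; at 30 labels/s that is 00:15:05:24, i.e. DF 00:15:05;24.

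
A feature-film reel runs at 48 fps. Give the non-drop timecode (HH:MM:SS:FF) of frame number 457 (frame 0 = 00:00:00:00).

457 ÷ 48 = 9 full seconds, remainder 25 frames.
9 s = 0 h 0 min 9 s.
Timecode: 00:00:09:25.

00:00:09:25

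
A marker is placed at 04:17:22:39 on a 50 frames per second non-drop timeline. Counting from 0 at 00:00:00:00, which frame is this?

Total seconds to the label: (4 × 3600 + 17 × 60 + 22) = 15442.
Frame index = 15442 × 50 + 39 = 772139.

772139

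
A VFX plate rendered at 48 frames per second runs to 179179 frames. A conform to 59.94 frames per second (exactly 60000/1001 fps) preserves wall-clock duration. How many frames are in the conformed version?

223750 frames

Target frames = source frames × (target rate / source rate) = 179179 × (60000/1001)/(48) = 179179 × 1250/1001 = 223750.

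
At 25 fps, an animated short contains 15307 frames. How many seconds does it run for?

Running time = 15307 / (25) = 612.28 s.

612.28 seconds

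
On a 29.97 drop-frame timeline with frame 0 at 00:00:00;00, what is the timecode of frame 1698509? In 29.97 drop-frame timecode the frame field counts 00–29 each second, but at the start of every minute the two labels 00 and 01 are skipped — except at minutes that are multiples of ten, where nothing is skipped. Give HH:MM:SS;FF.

Ten DF minutes hold 17982 frames, so frame 1698509 lies in block 94 (frames 1690308–1708289) with 8201 frames into that block.
The block's first minute is 1800 frames and the rest 1798 each; 8201 frames reaches minute 4, so 94 × 18 + 4 × 2 = 1700 labels have been skipped so far.
Adding those back, label number 1698509 + 1700 = 1700209 at 30 labels/s is 56673 s + 19 f = 15 h 44 min 33 s frame 19, i.e. 15:44:33;19.

15:44:33;19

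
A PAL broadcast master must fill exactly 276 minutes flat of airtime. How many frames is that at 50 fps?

276 min = 16560 s.
Frames = 16560 × 50 = 828000.

828000 frames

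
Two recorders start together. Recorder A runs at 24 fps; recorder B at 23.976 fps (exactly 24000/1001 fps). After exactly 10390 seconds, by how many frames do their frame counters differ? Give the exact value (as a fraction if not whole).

249360/1001 frames

A emits 24 × 10390 = 249360 frames; B emits 24000/1001 × 10390 = 249360000/1001.
Difference = 249360/1001 frames (≈ 249.1109); B is behind A.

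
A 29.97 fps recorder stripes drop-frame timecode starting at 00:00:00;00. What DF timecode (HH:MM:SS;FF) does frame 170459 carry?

01:34:47;19

Each 10-minute DF block holds 10 × 60 × 30 − 9 × 2 = 17982 frames. 170459 ÷ 17982 → 9 full blocks, remainder 8621.
Within the partial block the first minute is 1800 frames and each further minute 1798, so 4 further minute boundaries passed. Total skipped labels = 18 × 9 + 2 × 4 = 170.
Non-drop label index = 170459 + 170 = 170629; at 30 labels/s that is 01:34:47:19, i.e. DF 01:34:47;19.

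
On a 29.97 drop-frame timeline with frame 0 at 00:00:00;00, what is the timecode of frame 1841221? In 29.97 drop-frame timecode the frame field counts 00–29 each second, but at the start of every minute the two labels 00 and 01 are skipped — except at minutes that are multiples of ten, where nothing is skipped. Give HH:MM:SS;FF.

17:03:55;13

Each 10-minute DF block holds 10 × 60 × 30 − 9 × 2 = 17982 frames. 1841221 ÷ 17982 → 102 full blocks, remainder 7057.
Within the partial block the first minute is 1800 frames and each further minute 1798, so 3 further minute boundaries passed. Total skipped labels = 18 × 102 + 2 × 3 = 1842.
Non-drop label index = 1841221 + 1842 = 1843063; at 30 labels/s that is 17:03:55:13, i.e. DF 17:03:55;13.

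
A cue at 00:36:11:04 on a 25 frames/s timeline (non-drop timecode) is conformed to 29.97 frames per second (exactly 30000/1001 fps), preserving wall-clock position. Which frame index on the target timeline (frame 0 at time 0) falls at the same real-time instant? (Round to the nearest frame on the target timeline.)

frame 65070

Source frame index: (0×3600 + 36×60 + 11) × 25 + 4 = 54279.
Real time: 54279 / (25) = 54279/25 s.
Target frame: (54279/25) × (30000/1001) = 65134800/1001 ≈ 65069.730 → 65070.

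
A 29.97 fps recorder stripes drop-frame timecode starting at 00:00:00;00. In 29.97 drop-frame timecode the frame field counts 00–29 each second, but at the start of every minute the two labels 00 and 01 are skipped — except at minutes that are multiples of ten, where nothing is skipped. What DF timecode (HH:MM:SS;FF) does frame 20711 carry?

Ten DF minutes hold 17982 frames, so frame 20711 lies in block 1 (frames 17982–35963) with 2729 frames into that block.
The block's first minute is 1800 frames and the rest 1798 each; 2729 frames reaches minute 1, so 1 × 18 + 1 × 2 = 20 labels have been skipped so far.
Adding those back, label number 20711 + 20 = 20731 at 30 labels/s is 691 s + 1 f = 0 h 11 min 31 s frame 1, i.e. 00:11:31;01.

00:11:31;01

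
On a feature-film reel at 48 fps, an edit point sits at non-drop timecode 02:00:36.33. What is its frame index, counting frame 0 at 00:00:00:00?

frame 347361

Total seconds to the label: (2 × 3600 + 0 × 60 + 36) = 7236.
Frame index = 7236 × 48 + 33 = 347361.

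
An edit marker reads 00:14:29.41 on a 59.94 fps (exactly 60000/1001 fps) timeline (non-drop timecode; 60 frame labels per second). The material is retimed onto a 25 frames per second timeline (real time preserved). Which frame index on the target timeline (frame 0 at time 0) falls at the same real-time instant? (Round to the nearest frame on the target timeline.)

frame 21764

Source frame index: (0×3600 + 14×60 + 29) × 60 + 41 = 52181.
Real time: 52181 / (60000/1001) = 52233181/60000 s.
Target frame: (52233181/60000) × (25) = 52233181/2400 ≈ 21763.825 → 21764.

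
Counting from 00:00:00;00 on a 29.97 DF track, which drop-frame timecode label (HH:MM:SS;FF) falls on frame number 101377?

Each 10-minute DF block holds 10 × 60 × 30 − 9 × 2 = 17982 frames. 101377 ÷ 17982 → 5 full blocks, remainder 11467.
Within the partial block the first minute is 1800 frames and each further minute 1798, so 6 further minute boundaries passed. Total skipped labels = 18 × 5 + 2 × 6 = 102.
Non-drop label index = 101377 + 102 = 101479; at 30 labels/s that is 00:56:22:19, i.e. DF 00:56:22;19.

00:56:22;19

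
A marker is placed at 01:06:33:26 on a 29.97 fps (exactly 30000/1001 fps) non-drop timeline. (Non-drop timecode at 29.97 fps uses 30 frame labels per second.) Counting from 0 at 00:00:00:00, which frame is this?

119816

Total seconds to the label: (1 × 3600 + 6 × 60 + 33) = 3993.
Frame index = 3993 × 30 + 26 = 119816.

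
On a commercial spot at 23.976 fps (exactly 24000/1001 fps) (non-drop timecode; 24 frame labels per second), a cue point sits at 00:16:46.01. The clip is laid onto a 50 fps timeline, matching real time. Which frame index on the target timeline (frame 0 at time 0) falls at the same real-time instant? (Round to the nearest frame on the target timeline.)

frame 50352

Source frame index: (0×3600 + 16×60 + 46) × 24 + 1 = 24145.
Real time: 24145 / (24000/1001) = 4833829/4800 s.
Target frame: (4833829/4800) × (50) = 4833829/96 ≈ 50352.385 → 50352.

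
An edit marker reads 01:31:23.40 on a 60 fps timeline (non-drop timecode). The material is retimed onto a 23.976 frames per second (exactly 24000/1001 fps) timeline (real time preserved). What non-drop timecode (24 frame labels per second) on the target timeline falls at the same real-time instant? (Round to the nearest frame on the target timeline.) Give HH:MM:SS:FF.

Source frame index: (1×3600 + 31×60 + 23) × 60 + 40 = 329020.
Real time: 329020 / (60) = 16451/3 s.
Target frame: (16451/3) × (24000/1001) = 131608000/1001 ≈ 131476.523 → 131477.
At 24 labels/s: frame 131477 → 01:31:18:05.

01:31:18:05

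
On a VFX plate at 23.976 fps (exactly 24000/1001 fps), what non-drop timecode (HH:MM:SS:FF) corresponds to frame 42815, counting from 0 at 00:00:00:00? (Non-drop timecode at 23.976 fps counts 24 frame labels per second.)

42815 ÷ 24 = 1783 full seconds, remainder 23 frames.
1783 s = 0 h 29 min 43 s.
Timecode: 00:29:43:23.

00:29:43:23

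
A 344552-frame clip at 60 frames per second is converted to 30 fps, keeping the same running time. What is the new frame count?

Target frames = source frames × (target rate / source rate) = 344552 × (30)/(60) = 344552 × 1/2 = 172276.

172276 frames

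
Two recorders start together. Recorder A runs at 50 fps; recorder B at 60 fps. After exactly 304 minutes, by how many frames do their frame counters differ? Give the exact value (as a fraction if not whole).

304 min = 18240 s.
A emits 50 × 18240 = 912000 frames; B emits 60 × 18240 = 1094400.
Difference = 182400 frames; B is ahead of A.

182400 frames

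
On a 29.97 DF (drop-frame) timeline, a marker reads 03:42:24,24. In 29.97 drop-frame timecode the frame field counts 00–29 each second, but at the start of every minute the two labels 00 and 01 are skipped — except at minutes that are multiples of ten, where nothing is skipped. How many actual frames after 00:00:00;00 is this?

399944

Complete 10-minute blocks: 22, each 17982 frames → 395604.
Remaining 2 whole minutes in the current block: 1800 + 1 × 1798 = 3598 frames.
Within the current minute: 24 × 30 + 24 − 2 = 742 (labels ;00/;01 skipped at this minute). Total = 395604 + 3598 + 742 = 399944.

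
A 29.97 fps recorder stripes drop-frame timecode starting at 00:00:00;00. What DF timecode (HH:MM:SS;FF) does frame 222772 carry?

02:03:53;04

Ten DF minutes hold 17982 frames, so frame 222772 lies in block 12 (frames 215784–233765) with 6988 frames into that block.
The block's first minute is 1800 frames and the rest 1798 each; 6988 frames reaches minute 3, so 12 × 18 + 3 × 2 = 222 labels have been skipped so far.
Adding those back, label number 222772 + 222 = 222994 at 30 labels/s is 7433 s + 4 f = 2 h 3 min 53 s frame 4, i.e. 02:03:53;04.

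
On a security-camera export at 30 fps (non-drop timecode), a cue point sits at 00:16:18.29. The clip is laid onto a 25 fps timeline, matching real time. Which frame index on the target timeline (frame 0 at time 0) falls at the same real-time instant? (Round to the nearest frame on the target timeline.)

Source frame index: (0×3600 + 16×60 + 18) × 30 + 29 = 29369.
Real time: 29369 / (30) = 29369/30 s.
Target frame: (29369/30) × (25) = 146845/6 ≈ 24474.167 → 24474.

frame 24474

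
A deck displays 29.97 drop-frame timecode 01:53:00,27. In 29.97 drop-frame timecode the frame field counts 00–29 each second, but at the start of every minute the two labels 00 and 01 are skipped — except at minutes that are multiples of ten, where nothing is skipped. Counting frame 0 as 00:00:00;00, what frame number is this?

As if non-drop at 30 labels/s: (1 × 3600 + 53 × 60 + 0) × 30 + 27 = 203427.
Minute boundaries passed: 113; those not divisible by 10: 113 − 11 = 102; dropped labels = 2 × 102 = 204.
Actual frame index = 203427 − 204 = 203223.

203223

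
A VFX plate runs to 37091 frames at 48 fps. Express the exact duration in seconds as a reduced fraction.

37091/48 seconds

Running time = 37091 ÷ (48) = 37091 × 1/48 = 37091/48 s.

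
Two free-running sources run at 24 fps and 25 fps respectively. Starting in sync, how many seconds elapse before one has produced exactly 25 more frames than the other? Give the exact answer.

The gap grows by |25 − 24| = 1 frame per second.
Time for a 25-frame gap: 25 ÷ (1) = 25 s.

25 seconds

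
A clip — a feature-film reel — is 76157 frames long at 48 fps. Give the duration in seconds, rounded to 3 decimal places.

Running time = 76157 × 1/48 = 76157/48 s ≈ 1586.604 s.

1586.604 seconds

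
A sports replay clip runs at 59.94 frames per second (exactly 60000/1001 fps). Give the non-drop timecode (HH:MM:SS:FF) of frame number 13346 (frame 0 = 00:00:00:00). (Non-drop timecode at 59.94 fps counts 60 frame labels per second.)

13346 ÷ 60 = 222 full seconds, remainder 26 frames.
222 s = 0 h 3 min 42 s.
Timecode: 00:03:42:26.

00:03:42:26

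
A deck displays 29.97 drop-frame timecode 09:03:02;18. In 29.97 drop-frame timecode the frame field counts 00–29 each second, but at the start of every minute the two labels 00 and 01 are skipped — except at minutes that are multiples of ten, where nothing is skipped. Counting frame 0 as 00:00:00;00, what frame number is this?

976500

Complete 10-minute blocks: 54, each 17982 frames → 971028.
Remaining 3 whole minutes in the current block: 1800 + 2 × 1798 = 5396 frames.
Within the current minute: 2 × 30 + 18 − 2 = 76 (labels ;00/;01 skipped at this minute). Total = 971028 + 5396 + 76 = 976500.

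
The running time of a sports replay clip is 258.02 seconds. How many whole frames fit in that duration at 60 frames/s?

15481 frames

Frames = 258.02 × 60 = 77406/5 ≈ 15481.2000.
Complete frames: 15481.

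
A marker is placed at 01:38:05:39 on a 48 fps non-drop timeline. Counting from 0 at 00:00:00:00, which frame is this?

Total seconds to the label: (1 × 3600 + 38 × 60 + 5) = 5885.
Frame index = 5885 × 48 + 39 = 282519.

frame 282519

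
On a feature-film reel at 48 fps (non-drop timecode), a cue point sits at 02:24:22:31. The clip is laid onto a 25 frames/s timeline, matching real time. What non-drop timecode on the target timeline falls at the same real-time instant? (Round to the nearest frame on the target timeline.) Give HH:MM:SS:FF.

Source frame index: (2×3600 + 24×60 + 22) × 48 + 31 = 415807.
Real time: 415807 / (48) = 415807/48 s.
Target frame: (415807/48) × (25) = 10395175/48 ≈ 216566.146 → 216566.
At 25 labels/s: frame 216566 → 02:24:22:16.

02:24:22:16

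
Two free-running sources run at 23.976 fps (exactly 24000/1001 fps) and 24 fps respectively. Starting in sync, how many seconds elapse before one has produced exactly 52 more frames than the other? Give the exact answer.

13013/6 seconds

The gap grows by |24 − 24000/1001| = 24/1001 frames per second.
Time for a 52-frame gap: 52 ÷ (24/1001) = 13013/6 s.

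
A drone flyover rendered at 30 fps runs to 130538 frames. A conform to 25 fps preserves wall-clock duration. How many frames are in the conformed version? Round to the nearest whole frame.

Frames at target rate = 130538 × (25) / (30) = 326345/3 ≈ 108781.667.
Nearest whole frame: 108782.

108782 frames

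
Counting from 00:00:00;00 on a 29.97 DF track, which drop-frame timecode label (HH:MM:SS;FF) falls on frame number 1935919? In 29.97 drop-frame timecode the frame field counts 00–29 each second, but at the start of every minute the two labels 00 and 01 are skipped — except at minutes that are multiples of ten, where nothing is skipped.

Each 10-minute DF block holds 10 × 60 × 30 − 9 × 2 = 17982 frames. 1935919 ÷ 17982 → 107 full blocks, remainder 11845.
Within the partial block the first minute is 1800 frames and each further minute 1798, so 6 further minute boundaries passed. Total skipped labels = 18 × 107 + 2 × 6 = 1938.
Non-drop label index = 1935919 + 1938 = 1937857; at 30 labels/s that is 17:56:35:07, i.e. DF 17:56:35;07.

17:56:35;07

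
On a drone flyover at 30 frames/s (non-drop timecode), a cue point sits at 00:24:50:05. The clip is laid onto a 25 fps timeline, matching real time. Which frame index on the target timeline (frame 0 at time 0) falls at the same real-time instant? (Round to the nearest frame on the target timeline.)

Source frame index: (0×3600 + 24×60 + 50) × 30 + 5 = 44705.
Real time: 44705 / (30) = 8941/6 s.
Target frame: (8941/6) × (25) = 223525/6 ≈ 37254.167 → 37254.

frame 37254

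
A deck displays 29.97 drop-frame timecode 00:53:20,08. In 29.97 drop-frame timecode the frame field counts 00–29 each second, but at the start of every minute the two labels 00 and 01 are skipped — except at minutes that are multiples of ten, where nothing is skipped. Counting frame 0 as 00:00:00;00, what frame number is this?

As if non-drop at 30 labels/s: (0 × 3600 + 53 × 60 + 20) × 30 + 8 = 96008.
Minute boundaries passed: 53; those not divisible by 10: 53 − 5 = 48; dropped labels = 2 × 48 = 96.
Actual frame index = 96008 − 96 = 95912.

95912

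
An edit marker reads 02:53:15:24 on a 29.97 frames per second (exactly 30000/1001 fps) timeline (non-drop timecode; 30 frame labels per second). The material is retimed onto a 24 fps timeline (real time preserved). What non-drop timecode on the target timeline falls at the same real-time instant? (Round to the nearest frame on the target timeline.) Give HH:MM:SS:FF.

02:53:26:05

Source frame index: (2×3600 + 53×60 + 15) × 30 + 24 = 311874.
Real time: 311874 / (30000/1001) = 52030979/5000 s.
Target frame: (52030979/5000) × (24) = 156092937/625 ≈ 249748.699 → 249749.
At 24 labels/s: frame 249749 → 02:53:26:05.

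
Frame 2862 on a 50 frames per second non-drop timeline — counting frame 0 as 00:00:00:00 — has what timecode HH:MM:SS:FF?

00:00:57:12

2862 ÷ 50 = 57 full seconds, remainder 12 frames.
57 s = 0 h 0 min 57 s.
Timecode: 00:00:57:12.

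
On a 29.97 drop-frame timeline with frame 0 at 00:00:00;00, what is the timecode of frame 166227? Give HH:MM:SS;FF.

01:32:26;13

Ten DF minutes hold 17982 frames, so frame 166227 lies in block 9 (frames 161838–179819) with 4389 frames into that block.
The block's first minute is 1800 frames and the rest 1798 each; 4389 frames reaches minute 2, so 9 × 18 + 2 × 2 = 166 labels have been skipped so far.
Adding those back, label number 166227 + 166 = 166393 at 30 labels/s is 5546 s + 13 f = 1 h 32 min 26 s frame 13, i.e. 01:32:26;13.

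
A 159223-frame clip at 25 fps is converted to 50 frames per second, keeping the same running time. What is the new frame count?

318446 frames

Target frames = source frames × (target rate / source rate) = 159223 × (50)/(25) = 159223 × 2 = 318446.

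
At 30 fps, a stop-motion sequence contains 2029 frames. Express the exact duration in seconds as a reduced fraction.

Running time = 2029 ÷ (30) = 2029 × 1/30 = 2029/30 s.

2029/30 seconds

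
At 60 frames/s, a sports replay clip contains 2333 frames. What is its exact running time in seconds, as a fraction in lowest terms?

2333/60 seconds

Running time = 2333 ÷ (60) = 2333 × 1/60 = 2333/60 s.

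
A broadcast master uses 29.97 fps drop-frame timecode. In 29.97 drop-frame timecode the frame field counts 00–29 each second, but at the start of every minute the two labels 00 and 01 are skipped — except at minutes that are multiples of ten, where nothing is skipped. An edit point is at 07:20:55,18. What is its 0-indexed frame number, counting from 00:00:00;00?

As if non-drop at 30 labels/s: (7 × 3600 + 20 × 60 + 55) × 30 + 18 = 793668.
Minute boundaries passed: 440; those not divisible by 10: 440 − 44 = 396; dropped labels = 2 × 396 = 792.
Actual frame index = 793668 − 792 = 792876.

792876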